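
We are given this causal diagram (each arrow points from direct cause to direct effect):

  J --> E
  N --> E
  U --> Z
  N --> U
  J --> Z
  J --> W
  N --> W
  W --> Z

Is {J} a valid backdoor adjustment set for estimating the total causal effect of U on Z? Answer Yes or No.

Backdoor paths from U to Z (paths whose first edge points into U):
  P1: U <- N -> W <- J -> Z
  P2: U <- N -> W -> Z
  P3: U <- N -> E <- J -> W -> Z
  P4: U <- N -> E <- J -> Z
Condition 1 (no descendant of U in the set): holds — descendants of U are {Z}; none are in {J}.
Condition 2 (every backdoor path blocked by {J}):
  P1: blocked at collider W (neither it nor any descendant is in the conditioning set).
  P2: open — no interior node is in the conditioning set.
  P3: blocked at collider E (neither it nor any descendant is in the conditioning set).
  P4: blocked at collider E (neither it nor any descendant is in the conditioning set).
{J} does not satisfy the backdoor criterion.

No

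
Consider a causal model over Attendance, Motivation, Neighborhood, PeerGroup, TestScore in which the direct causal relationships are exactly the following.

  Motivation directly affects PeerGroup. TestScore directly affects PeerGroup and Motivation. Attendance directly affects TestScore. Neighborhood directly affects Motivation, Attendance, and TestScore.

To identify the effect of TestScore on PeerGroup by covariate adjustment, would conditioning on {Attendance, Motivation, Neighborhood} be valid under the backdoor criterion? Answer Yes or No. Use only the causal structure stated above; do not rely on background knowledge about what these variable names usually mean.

No

Backdoor paths from TestScore to PeerGroup (paths whose first edge points into TestScore):
  P1: TestScore <- Neighborhood -> Motivation -> PeerGroup
  P2: TestScore <- Attendance <- Neighborhood -> Motivation -> PeerGroup
Condition 1 (no descendant of TestScore in the set): FAILS — Motivation is a descendant of TestScore.
Condition 2 (every backdoor path blocked by {Attendance, Motivation, Neighborhood}):
  P1: blocked at fork node Neighborhood ∈ conditioning set.
  P2: blocked at chain node Attendance ∈ conditioning set.
{Attendance, Motivation, Neighborhood} does not satisfy the backdoor criterion.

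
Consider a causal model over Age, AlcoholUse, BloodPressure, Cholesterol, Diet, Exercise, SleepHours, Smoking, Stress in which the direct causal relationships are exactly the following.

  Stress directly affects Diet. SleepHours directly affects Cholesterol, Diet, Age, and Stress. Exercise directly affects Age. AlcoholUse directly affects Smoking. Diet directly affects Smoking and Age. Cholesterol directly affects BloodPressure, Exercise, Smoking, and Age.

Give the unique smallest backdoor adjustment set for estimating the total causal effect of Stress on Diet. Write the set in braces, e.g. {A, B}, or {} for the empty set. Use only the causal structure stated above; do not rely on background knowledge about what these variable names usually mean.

Variables eligible for adjustment (non-descendants of Stress, excluding Stress and Diet): {AlcoholUse, BloodPressure, Cholesterol, Exercise, SleepHours}.
Backdoor paths from Stress to Diet:
  P1: Stress <- SleepHours -> Cholesterol -> Exercise -> Age <- Diet
  P2: Stress <- SleepHours -> Cholesterol -> Smoking <- Diet
  P3: Stress <- SleepHours -> Cholesterol -> Age <- Diet
  P4: Stress <- SleepHours -> Diet
  P5: Stress <- SleepHours -> Age <- Cholesterol -> Smoking <- Diet
  P6: Stress <- SleepHours -> Age <- Exercise <- Cholesterol -> Smoking <- Diet
  P7: Stress <- SleepHours -> Age <- Diet
The empty set is not sufficient: P4 (Stress <- SleepHours -> Diet) has no collider blocking it and no conditioned non-collider, so it is open.
Try {SleepHours}:
  P1: blocked at fork node SleepHours ∈ conditioning set.
  P2: blocked at fork node SleepHours ∈ conditioning set.
  P3: blocked at fork node SleepHours ∈ conditioning set.
  P4: blocked at fork node SleepHours ∈ conditioning set.
  P5: blocked at fork node SleepHours ∈ conditioning set.
  P6: blocked at fork node SleepHours ∈ conditioning set.
  P7: blocked at fork node SleepHours ∈ conditioning set.
{SleepHours} contains no descendant of Stress and blocks every backdoor path.
No other singleton works — e.g. {Cholesterol} leaves P4 open — so {SleepHours} is the unique smallest valid adjustment set.

{SleepHours}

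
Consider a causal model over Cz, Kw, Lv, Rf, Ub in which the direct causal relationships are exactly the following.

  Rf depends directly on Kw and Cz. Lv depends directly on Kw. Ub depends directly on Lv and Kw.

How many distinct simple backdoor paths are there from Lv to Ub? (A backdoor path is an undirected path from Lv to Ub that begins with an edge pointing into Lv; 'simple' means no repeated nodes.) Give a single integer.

A backdoor path from Lv to Ub is any simple undirected path whose first edge points into Lv (i.e. leaves Lv via a parent).
Parents of Lv: {Kw}.
Enumerating:
  P1: Lv <- Kw -> Ub
That exhausts the simple backdoor paths. Count: 1.

1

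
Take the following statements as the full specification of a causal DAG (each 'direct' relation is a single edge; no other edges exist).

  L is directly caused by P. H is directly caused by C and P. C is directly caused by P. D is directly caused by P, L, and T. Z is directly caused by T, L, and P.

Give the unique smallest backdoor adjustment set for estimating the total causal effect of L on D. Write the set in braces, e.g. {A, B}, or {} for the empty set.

{P}

Variables eligible for adjustment (non-descendants of L, excluding L and D): {C, H, P, T}.
Backdoor paths from L to D:
  P1: L <- P -> Z <- T -> D
  P2: L <- P -> D
The empty set is not sufficient: P2 (L <- P -> D) has no collider blocking it and no conditioned non-collider, so it is open.
Try {P}:
  P1: blocked at fork node P ∈ conditioning set.
  P2: blocked at fork node P ∈ conditioning set.
{P} contains no descendant of L and blocks every backdoor path.
No other singleton works — e.g. {C} leaves P2 open — so {P} is the unique smallest valid adjustment set.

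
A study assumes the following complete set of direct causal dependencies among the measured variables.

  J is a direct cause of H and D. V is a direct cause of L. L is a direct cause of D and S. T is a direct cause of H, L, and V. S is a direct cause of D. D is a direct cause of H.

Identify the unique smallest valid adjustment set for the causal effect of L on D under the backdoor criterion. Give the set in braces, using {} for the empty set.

Variables eligible for adjustment (non-descendants of L, excluding L and D): {J, T, V}.
Backdoor paths from L to D:
  P1: L <- T -> H <- J -> D
  P2: L <- T -> H <- D
  P3: L <- V <- T -> H <- J -> D
  P4: L <- V <- T -> H <- D
Each backdoor path contains an unconditioned collider, so every path is already blocked with the empty conditioning set:
  P1: blocked at collider H (neither it nor any descendant is in the conditioning set).
  P2: blocked at collider H (neither it nor any descendant is in the conditioning set).
  P3: blocked at collider H (neither it nor any descendant is in the conditioning set).
  P4: blocked at collider H (neither it nor any descendant is in the conditioning set).
The empty set is therefore the unique smallest valid set.

{}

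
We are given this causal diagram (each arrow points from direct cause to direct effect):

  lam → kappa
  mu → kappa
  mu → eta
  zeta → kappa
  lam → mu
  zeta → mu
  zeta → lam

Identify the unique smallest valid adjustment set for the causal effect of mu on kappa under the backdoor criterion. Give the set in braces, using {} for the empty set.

Variables eligible for adjustment (non-descendants of mu, excluding mu and kappa): {lam, zeta}.
Backdoor paths from mu to kappa:
  P1: mu <- zeta -> lam -> kappa
  P2: mu <- zeta -> kappa
  P3: mu <- lam <- zeta -> kappa
  P4: mu <- lam -> kappa
The empty set is not sufficient: P1 (mu <- zeta -> lam -> kappa) has no collider blocking it and no conditioned non-collider, so it is open.
Try {lam, zeta}:
  P1: blocked at fork node zeta ∈ conditioning set.
  P2: blocked at fork node zeta ∈ conditioning set.
  P3: blocked at chain node lam ∈ conditioning set.
  P4: blocked at fork node lam ∈ conditioning set.
{lam, zeta} contains no descendant of mu and blocks every backdoor path.
Every element of {lam, zeta} is needed (dropping lam leaves P4 open; dropping zeta leaves P2 open), so no proper subset is valid.
Among all size-2 subsets of the eligible variables, only {lam, zeta} blocks every backdoor path, so it is the unique smallest valid adjustment set.

{lam, zeta}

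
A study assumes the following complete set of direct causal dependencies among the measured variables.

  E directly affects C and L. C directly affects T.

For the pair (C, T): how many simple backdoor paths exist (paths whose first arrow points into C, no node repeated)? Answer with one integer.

0

A backdoor path from C to T is any simple undirected path whose first edge points into C (i.e. leaves C via a parent).
Parents of C: {E}.
No simple path from any parent of C reaches T without revisiting C, so there are no backdoor paths.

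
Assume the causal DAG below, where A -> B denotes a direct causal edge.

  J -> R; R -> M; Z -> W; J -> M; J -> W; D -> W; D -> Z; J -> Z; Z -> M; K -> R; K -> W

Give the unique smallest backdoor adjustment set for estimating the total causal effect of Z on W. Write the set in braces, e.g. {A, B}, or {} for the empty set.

{D, J}

Variables eligible for adjustment (non-descendants of Z, excluding Z and W): {D, J, K, R}.
Backdoor paths from Z to W:
  P1: Z <- J -> R <- K -> W
  P2: Z <- J -> M <- R <- K -> W
  P3: Z <- J -> W
  P4: Z <- D -> W
The empty set is not sufficient: P3 (Z <- J -> W) has no collider blocking it and no conditioned non-collider, so it is open.
Try {D, J}:
  P1: blocked at fork node J ∈ conditioning set.
  P2: blocked at fork node J ∈ conditioning set.
  P3: blocked at fork node J ∈ conditioning set.
  P4: blocked at fork node D ∈ conditioning set.
{D, J} contains no descendant of Z and blocks every backdoor path.
Every element of {D, J} is needed (dropping D leaves P4 open; dropping J leaves P3 open), so no proper subset is valid.
Among all size-2 subsets of the eligible variables, only {D, J} blocks every backdoor path, so it is the unique smallest valid adjustment set.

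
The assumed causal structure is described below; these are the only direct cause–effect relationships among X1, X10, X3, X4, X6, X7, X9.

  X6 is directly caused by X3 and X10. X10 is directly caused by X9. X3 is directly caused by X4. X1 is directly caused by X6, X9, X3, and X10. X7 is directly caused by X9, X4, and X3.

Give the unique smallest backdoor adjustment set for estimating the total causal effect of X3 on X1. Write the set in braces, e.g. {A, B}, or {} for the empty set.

Variables eligible for adjustment (non-descendants of X3, excluding X3 and X1): {X10, X4, X9}.
Backdoor paths from X3 to X1:
  P1: X3 <- X4 -> X7 <- X9 -> X10 -> X6 -> X1
  P2: X3 <- X4 -> X7 <- X9 -> X10 -> X1
  P3: X3 <- X4 -> X7 <- X9 -> X1
Each backdoor path contains an unconditioned collider, so every path is already blocked with the empty conditioning set:
  P1: blocked at collider X7 (neither it nor any descendant is in the conditioning set).
  P2: blocked at collider X7 (neither it nor any descendant is in the conditioning set).
  P3: blocked at collider X7 (neither it nor any descendant is in the conditioning set).
The empty set is therefore the unique smallest valid set.

{}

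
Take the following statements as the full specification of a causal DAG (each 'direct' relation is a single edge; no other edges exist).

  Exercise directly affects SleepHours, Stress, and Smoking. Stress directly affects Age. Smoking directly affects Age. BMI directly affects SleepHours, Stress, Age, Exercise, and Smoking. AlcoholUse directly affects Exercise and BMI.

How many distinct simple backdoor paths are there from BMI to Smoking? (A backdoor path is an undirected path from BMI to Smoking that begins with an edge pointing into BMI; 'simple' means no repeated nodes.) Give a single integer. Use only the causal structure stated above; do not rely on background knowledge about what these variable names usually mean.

A backdoor path from BMI to Smoking is any simple undirected path whose first edge points into BMI (i.e. leaves BMI via a parent).
Parents of BMI: {AlcoholUse}.
Enumerating:
  P1: BMI <- AlcoholUse -> Exercise -> Stress -> Age <- Smoking
  P2: BMI <- AlcoholUse -> Exercise -> Smoking
That exhausts the simple backdoor paths. Count: 2.

2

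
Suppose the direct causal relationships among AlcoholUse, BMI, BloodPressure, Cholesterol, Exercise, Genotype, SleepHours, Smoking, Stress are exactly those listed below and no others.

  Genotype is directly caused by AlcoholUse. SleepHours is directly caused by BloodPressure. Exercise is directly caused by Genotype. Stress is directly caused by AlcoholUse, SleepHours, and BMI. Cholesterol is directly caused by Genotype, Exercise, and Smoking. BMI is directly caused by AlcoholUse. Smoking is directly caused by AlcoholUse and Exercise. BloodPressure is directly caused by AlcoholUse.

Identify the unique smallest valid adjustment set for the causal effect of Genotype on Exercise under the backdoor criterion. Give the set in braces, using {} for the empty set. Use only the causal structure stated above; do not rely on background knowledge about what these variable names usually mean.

{}

Variables eligible for adjustment (non-descendants of Genotype, excluding Genotype and Exercise): {AlcoholUse, BMI, BloodPressure, SleepHours, Stress}.
Backdoor paths from Genotype to Exercise:
  P1: Genotype <- AlcoholUse -> Smoking <- Exercise
  P2: Genotype <- AlcoholUse -> Smoking -> Cholesterol <- Exercise
Each backdoor path contains an unconditioned collider, so every path is already blocked with the empty conditioning set:
  P1: blocked at collider Smoking (neither it nor any descendant is in the conditioning set).
  P2: blocked at collider Cholesterol (neither it nor any descendant is in the conditioning set).
The empty set is therefore the unique smallest valid set.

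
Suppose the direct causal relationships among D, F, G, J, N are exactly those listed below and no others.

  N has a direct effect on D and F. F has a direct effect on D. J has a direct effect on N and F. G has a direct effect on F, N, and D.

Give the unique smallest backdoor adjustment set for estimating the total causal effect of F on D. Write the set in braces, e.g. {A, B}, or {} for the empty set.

Variables eligible for adjustment (non-descendants of F, excluding F and D): {G, J, N}.
Backdoor paths from F to D:
  P1: F <- G -> N -> D
  P2: F <- G -> D
  P3: F <- J -> N <- G -> D
  P4: F <- J -> N -> D
  P5: F <- N <- G -> D
  P6: F <- N -> D
The empty set is not sufficient: P1 (F <- G -> N -> D) has no collider blocking it and no conditioned non-collider, so it is open.
Try {G, N}:
  P1: blocked at fork node G ∈ conditioning set.
  P2: blocked at fork node G ∈ conditioning set.
  P3: blocked at fork node G ∈ conditioning set.
  P4: blocked at chain node N ∈ conditioning set.
  P5: blocked at chain node N ∈ conditioning set.
  P6: blocked at fork node N ∈ conditioning set.
{G, N} contains no descendant of F and blocks every backdoor path.
Every element of {G, N} is needed (dropping G leaves P2 open; dropping N leaves P4 open), so no proper subset is valid.
Among all size-2 subsets of the eligible variables, only {G, N} blocks every backdoor path, so it is the unique smallest valid adjustment set.

{G, N}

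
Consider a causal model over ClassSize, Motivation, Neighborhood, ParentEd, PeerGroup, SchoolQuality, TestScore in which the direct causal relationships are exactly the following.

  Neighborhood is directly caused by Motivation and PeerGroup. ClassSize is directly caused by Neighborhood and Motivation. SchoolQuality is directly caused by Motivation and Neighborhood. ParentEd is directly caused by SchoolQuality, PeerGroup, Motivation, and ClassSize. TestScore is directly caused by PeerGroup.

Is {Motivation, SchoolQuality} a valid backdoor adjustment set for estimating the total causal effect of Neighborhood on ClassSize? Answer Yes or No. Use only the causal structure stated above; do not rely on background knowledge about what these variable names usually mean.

No

Backdoor paths from Neighborhood to ClassSize (paths whose first edge points into Neighborhood):
  P1: Neighborhood <- PeerGroup -> ParentEd <- Motivation -> ClassSize
  P2: Neighborhood <- PeerGroup -> ParentEd <- ClassSize
  P3: Neighborhood <- PeerGroup -> ParentEd <- SchoolQuality <- Motivation -> ClassSize
  P4: Neighborhood <- Motivation -> ClassSize
  P5: Neighborhood <- Motivation -> SchoolQuality -> ParentEd <- ClassSize
  P6: Neighborhood <- Motivation -> ParentEd <- ClassSize
Condition 1 (no descendant of Neighborhood in the set): FAILS — SchoolQuality is a descendant of Neighborhood.
Condition 2 (every backdoor path blocked by {Motivation, SchoolQuality}):
  P1: blocked at collider ParentEd (neither it nor any descendant is in the conditioning set).
  P2: blocked at collider ParentEd (neither it nor any descendant is in the conditioning set).
  P3: blocked at collider ParentEd (neither it nor any descendant is in the conditioning set).
  P4: blocked at fork node Motivation ∈ conditioning set.
  P5: blocked at fork node Motivation ∈ conditioning set.
  P6: blocked at fork node Motivation ∈ conditioning set.
{Motivation, SchoolQuality} does not satisfy the backdoor criterion.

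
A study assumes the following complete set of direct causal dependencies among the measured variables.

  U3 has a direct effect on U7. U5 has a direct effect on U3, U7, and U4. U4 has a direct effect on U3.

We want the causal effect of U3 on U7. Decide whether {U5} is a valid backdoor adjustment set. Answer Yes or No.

Backdoor paths from U3 to U7 (paths whose first edge points into U3):
  P1: U3 <- U5 -> U7
  P2: U3 <- U4 <- U5 -> U7
Condition 1 (no descendant of U3 in the set): holds — descendants of U3 are {U7}; none are in {U5}.
Condition 2 (every backdoor path blocked by {U5}):
  P1: blocked at fork node U5 ∈ conditioning set.
  P2: blocked at fork node U5 ∈ conditioning set.
{U5} satisfies the backdoor criterion.

Yes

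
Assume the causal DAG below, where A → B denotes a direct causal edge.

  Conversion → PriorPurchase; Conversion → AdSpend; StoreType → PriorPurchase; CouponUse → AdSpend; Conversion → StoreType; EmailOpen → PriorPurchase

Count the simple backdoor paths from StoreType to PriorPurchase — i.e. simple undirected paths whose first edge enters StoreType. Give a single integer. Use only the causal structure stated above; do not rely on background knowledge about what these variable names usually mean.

1

A backdoor path from StoreType to PriorPurchase is any simple undirected path whose first edge points into StoreType (i.e. leaves StoreType via a parent).
Parents of StoreType: {Conversion}.
Enumerating:
  P1: StoreType <- Conversion -> PriorPurchase
That exhausts the simple backdoor paths. Count: 1.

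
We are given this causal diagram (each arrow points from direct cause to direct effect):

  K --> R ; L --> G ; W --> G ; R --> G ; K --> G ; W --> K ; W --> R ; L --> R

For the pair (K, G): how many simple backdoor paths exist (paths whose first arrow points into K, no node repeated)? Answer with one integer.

3

A backdoor path from K to G is any simple undirected path whose first edge points into K (i.e. leaves K via a parent).
Parents of K: {W}.
Enumerating:
  P1: K <- W -> R <- L -> G
  P2: K <- W -> R -> G
  P3: K <- W -> G
That exhausts the simple backdoor paths. Count: 3.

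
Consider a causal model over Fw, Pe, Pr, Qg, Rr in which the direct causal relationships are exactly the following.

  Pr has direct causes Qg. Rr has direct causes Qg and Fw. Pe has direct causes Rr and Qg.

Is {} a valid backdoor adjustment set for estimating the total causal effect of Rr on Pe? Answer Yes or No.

Backdoor paths from Rr to Pe (paths whose first edge points into Rr):
  P1: Rr <- Qg -> Pe
Condition 1 (no descendant of Rr in the set): holds — descendants of Rr are {Pe}; none are in {}.
Condition 2 (every backdoor path blocked by {}):
  P1: open — no interior node is in the conditioning set.
{} does not satisfy the backdoor criterion.

No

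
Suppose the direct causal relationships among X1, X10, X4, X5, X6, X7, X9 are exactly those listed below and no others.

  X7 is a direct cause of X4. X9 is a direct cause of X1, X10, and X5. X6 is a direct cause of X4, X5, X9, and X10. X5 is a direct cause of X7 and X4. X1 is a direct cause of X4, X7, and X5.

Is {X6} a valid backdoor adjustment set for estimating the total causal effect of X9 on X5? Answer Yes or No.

Yes

Backdoor paths from X9 to X5 (paths whose first edge points into X9):
  P1: X9 <- X6 -> X5
  P2: X9 <- X6 -> X4 <- X1 -> X5
  P3: X9 <- X6 -> X4 <- X1 -> X7 <- X5
  P4: X9 <- X6 -> X4 <- X5
  P5: X9 <- X6 -> X4 <- X7 <- X1 -> X5
  P6: X9 <- X6 -> X4 <- X7 <- X5
Condition 1 (no descendant of X9 in the set): holds — descendants of X9 are {X1, X10, X4, X5, X7}; none are in {X6}.
Condition 2 (every backdoor path blocked by {X6}):
  P1: blocked at fork node X6 ∈ conditioning set.
  P2: blocked at fork node X6 ∈ conditioning set.
  P3: blocked at fork node X6 ∈ conditioning set.
  P4: blocked at fork node X6 ∈ conditioning set.
  P5: blocked at fork node X6 ∈ conditioning set.
  P6: blocked at fork node X6 ∈ conditioning set.
{X6} satisfies the backdoor criterion.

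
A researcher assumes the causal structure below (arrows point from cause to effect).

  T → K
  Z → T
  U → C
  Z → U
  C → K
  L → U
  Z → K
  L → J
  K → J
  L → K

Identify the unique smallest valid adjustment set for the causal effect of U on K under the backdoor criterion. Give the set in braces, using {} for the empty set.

{L, Z}

Variables eligible for adjustment (non-descendants of U, excluding U and K): {L, T, Z}.
Backdoor paths from U to K:
  P1: U <- L -> K
  P2: U <- L -> J <- K
  P3: U <- Z -> T -> K
  P4: U <- Z -> K
The empty set is not sufficient: P1 (U <- L -> K) has no collider blocking it and no conditioned non-collider, so it is open.
Try {L, Z}:
  P1: blocked at fork node L ∈ conditioning set.
  P2: blocked at fork node L ∈ conditioning set.
  P3: blocked at fork node Z ∈ conditioning set.
  P4: blocked at fork node Z ∈ conditioning set.
{L, Z} contains no descendant of U and blocks every backdoor path.
Every element of {L, Z} is needed (dropping L leaves P1 open; dropping Z leaves P3 open), so no proper subset is valid.
Among all size-2 subsets of the eligible variables, only {L, Z} blocks every backdoor path, so it is the unique smallest valid adjustment set.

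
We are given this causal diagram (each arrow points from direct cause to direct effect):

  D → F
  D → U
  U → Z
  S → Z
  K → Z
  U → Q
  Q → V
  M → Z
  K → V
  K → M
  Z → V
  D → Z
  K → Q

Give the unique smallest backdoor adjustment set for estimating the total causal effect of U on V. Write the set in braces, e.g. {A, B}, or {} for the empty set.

Variables eligible for adjustment (non-descendants of U, excluding U and V): {D, F, K, M, S}.
Backdoor paths from U to V:
  P1: U <- D -> Z <- K -> Q -> V
  P2: U <- D -> Z <- K -> V
  P3: U <- D -> Z <- M <- K -> Q -> V
  P4: U <- D -> Z <- M <- K -> V
  P5: U <- D -> Z -> V
The empty set is not sufficient: P5 (U <- D -> Z -> V) has no collider blocking it and no conditioned non-collider, so it is open.
Try {D}:
  P1: blocked at fork node D ∈ conditioning set.
  P2: blocked at fork node D ∈ conditioning set.
  P3: blocked at fork node D ∈ conditioning set.
  P4: blocked at fork node D ∈ conditioning set.
  P5: blocked at fork node D ∈ conditioning set.
{D} contains no descendant of U and blocks every backdoor path.
No other singleton works — e.g. {K} leaves P5 open — so {D} is the unique smallest valid adjustment set.

{D}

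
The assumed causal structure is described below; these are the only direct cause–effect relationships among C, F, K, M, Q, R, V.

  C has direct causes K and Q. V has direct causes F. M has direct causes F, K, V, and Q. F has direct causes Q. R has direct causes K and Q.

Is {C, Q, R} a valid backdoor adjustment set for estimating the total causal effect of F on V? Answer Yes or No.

Yes

Backdoor paths from F to V (paths whose first edge points into F):
  P1: F <- Q -> C <- K -> M <- V
  P2: F <- Q -> R <- K -> M <- V
  P3: F <- Q -> M <- V
Condition 1 (no descendant of F in the set): holds — descendants of F are {M, V}; none are in {C, Q, R}.
Condition 2 (every backdoor path blocked by {C, Q, R}):
  P1: blocked at fork node Q ∈ conditioning set.
  P2: blocked at fork node Q ∈ conditioning set.
  P3: blocked at fork node Q ∈ conditioning set.
{C, Q, R} satisfies the backdoor criterion.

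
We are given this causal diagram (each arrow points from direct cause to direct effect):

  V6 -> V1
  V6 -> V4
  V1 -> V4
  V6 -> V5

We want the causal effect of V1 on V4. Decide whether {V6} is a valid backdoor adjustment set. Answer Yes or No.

Yes

Backdoor paths from V1 to V4 (paths whose first edge points into V1):
  P1: V1 <- V6 -> V4
Condition 1 (no descendant of V1 in the set): holds — descendants of V1 are {V4}; none are in {V6}.
Condition 2 (every backdoor path blocked by {V6}):
  P1: blocked at fork node V6 ∈ conditioning set.
{V6} satisfies the backdoor criterion.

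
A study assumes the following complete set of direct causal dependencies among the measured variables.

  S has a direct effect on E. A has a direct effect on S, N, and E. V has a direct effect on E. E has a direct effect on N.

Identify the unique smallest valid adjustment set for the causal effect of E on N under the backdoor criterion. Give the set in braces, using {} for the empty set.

Variables eligible for adjustment (non-descendants of E, excluding E and N): {A, S, V}.
Backdoor paths from E to N:
  P1: E <- A -> N
  P2: E <- S <- A -> N
The empty set is not sufficient: P1 (E <- A -> N) has no collider blocking it and no conditioned non-collider, so it is open.
Try {A}:
  P1: blocked at fork node A ∈ conditioning set.
  P2: blocked at fork node A ∈ conditioning set.
{A} contains no descendant of E and blocks every backdoor path.
No other singleton works — e.g. {S} leaves P1 open — so {A} is the unique smallest valid adjustment set.

{A}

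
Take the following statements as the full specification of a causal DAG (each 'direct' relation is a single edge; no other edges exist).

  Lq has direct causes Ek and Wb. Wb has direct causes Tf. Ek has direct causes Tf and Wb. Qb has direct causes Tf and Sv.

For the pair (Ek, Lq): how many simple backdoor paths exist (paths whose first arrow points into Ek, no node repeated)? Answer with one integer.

2

A backdoor path from Ek to Lq is any simple undirected path whose first edge points into Ek (i.e. leaves Ek via a parent).
Parents of Ek: {Tf, Wb}.
Enumerating:
  P1: Ek <- Tf -> Wb -> Lq
  P2: Ek <- Wb -> Lq
That exhausts the simple backdoor paths. Count: 2.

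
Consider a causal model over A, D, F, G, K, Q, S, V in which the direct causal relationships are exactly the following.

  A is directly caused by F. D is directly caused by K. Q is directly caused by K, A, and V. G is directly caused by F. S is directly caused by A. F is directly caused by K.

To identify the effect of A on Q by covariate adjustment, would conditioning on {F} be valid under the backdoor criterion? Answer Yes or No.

Yes

Backdoor paths from A to Q (paths whose first edge points into A):
  P1: A <- F <- K -> Q
Condition 1 (no descendant of A in the set): holds — descendants of A are {Q, S}; none are in {F}.
Condition 2 (every backdoor path blocked by {F}):
  P1: blocked at chain node F ∈ conditioning set.
{F} satisfies the backdoor criterion.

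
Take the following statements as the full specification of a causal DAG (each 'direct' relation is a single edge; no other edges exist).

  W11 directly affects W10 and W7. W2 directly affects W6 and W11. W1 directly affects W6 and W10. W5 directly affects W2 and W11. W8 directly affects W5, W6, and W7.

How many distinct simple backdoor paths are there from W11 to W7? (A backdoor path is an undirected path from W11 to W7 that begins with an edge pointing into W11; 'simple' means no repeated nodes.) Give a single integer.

A backdoor path from W11 to W7 is any simple undirected path whose first edge points into W11 (i.e. leaves W11 via a parent).
Parents of W11: {W2, W5}.
Enumerating:
  P1: W11 <- W5 <- W8 -> W7
  P2: W11 <- W5 -> W2 -> W6 <- W8 -> W7
  P3: W11 <- W2 <- W5 <- W8 -> W7
  P4: W11 <- W2 -> W6 <- W8 -> W7
That exhausts the simple backdoor paths. Count: 4.

4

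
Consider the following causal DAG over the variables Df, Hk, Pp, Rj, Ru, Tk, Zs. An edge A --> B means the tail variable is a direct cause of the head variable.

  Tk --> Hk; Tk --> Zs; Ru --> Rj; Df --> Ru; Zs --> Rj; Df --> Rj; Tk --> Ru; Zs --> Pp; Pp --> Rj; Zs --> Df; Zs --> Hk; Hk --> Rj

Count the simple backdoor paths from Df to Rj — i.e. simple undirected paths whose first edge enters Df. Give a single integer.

6

A backdoor path from Df to Rj is any simple undirected path whose first edge points into Df (i.e. leaves Df via a parent).
Parents of Df: {Zs}.
Enumerating:
  P1: Df <- Zs <- Tk -> Ru -> Rj
  P2: Df <- Zs <- Tk -> Hk -> Rj
  P3: Df <- Zs -> Pp -> Rj
  P4: Df <- Zs -> Hk <- Tk -> Ru -> Rj
  P5: Df <- Zs -> Hk -> Rj
  P6: Df <- Zs -> Rj
That exhausts the simple backdoor paths. Count: 6.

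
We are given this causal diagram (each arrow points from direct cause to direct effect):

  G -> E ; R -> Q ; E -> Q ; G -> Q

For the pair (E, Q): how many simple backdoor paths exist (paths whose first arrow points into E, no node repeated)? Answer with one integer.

1

A backdoor path from E to Q is any simple undirected path whose first edge points into E (i.e. leaves E via a parent).
Parents of E: {G}.
Enumerating:
  P1: E <- G -> Q
That exhausts the simple backdoor paths. Count: 1.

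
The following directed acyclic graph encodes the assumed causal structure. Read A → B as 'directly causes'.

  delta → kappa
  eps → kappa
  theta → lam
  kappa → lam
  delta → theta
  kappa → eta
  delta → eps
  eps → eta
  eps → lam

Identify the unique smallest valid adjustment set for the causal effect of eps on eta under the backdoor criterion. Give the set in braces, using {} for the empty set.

Variables eligible for adjustment (non-descendants of eps, excluding eps and eta): {delta, theta}.
Backdoor paths from eps to eta:
  P1: eps <- delta -> theta -> lam <- kappa -> eta
  P2: eps <- delta -> kappa -> eta
The empty set is not sufficient: P2 (eps <- delta -> kappa -> eta) has no collider blocking it and no conditioned non-collider, so it is open.
Try {delta}:
  P1: blocked at fork node delta ∈ conditioning set.
  P2: blocked at fork node delta ∈ conditioning set.
{delta} contains no descendant of eps and blocks every backdoor path.
No other singleton works — e.g. {theta} leaves P2 open — so {delta} is the unique smallest valid adjustment set.

{delta}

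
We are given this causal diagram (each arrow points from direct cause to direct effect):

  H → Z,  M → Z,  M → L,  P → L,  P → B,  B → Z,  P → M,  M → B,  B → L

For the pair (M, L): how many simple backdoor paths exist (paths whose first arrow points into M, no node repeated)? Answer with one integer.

A backdoor path from M to L is any simple undirected path whose first edge points into M (i.e. leaves M via a parent).
Parents of M: {P}.
Enumerating:
  P1: M <- P -> B -> L
  P2: M <- P -> L
That exhausts the simple backdoor paths. Count: 2.

2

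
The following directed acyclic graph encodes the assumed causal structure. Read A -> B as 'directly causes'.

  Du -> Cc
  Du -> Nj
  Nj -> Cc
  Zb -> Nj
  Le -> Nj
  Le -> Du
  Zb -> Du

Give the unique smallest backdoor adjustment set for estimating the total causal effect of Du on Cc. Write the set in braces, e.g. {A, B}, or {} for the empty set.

{Le, Zb}

Variables eligible for adjustment (non-descendants of Du, excluding Du and Cc): {Le, Zb}.
Backdoor paths from Du to Cc:
  P1: Du <- Zb -> Nj -> Cc
  P2: Du <- Le -> Nj -> Cc
The empty set is not sufficient: P1 (Du <- Zb -> Nj -> Cc) has no collider blocking it and no conditioned non-collider, so it is open.
Try {Le, Zb}:
  P1: blocked at fork node Zb ∈ conditioning set.
  P2: blocked at fork node Le ∈ conditioning set.
{Le, Zb} contains no descendant of Du and blocks every backdoor path.
Every element of {Le, Zb} is needed (dropping Le leaves P2 open; dropping Zb leaves P1 open), so no proper subset is valid.
Among all size-2 subsets of the eligible variables, only {Le, Zb} blocks every backdoor path, so it is the unique smallest valid adjustment set.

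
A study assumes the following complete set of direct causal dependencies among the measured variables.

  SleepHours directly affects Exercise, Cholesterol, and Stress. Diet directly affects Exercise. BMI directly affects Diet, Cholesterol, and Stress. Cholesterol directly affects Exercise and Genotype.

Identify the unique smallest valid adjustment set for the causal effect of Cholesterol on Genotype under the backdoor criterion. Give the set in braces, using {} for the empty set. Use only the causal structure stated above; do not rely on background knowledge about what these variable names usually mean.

{}

Variables eligible for adjustment (non-descendants of Cholesterol, excluding Cholesterol and Genotype): {BMI, Diet, SleepHours, Stress}.
Backdoor paths from Cholesterol to Genotype:
  (none)
With no backdoor paths the empty set already satisfies the criterion, and it is trivially minimal.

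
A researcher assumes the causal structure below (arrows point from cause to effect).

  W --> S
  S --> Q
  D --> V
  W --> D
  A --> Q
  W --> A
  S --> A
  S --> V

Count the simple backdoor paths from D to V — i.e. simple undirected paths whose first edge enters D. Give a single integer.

3

A backdoor path from D to V is any simple undirected path whose first edge points into D (i.e. leaves D via a parent).
Parents of D: {W}.
Enumerating:
  P1: D <- W -> S -> V
  P2: D <- W -> A <- S -> V
  P3: D <- W -> A -> Q <- S -> V
That exhausts the simple backdoor paths. Count: 3.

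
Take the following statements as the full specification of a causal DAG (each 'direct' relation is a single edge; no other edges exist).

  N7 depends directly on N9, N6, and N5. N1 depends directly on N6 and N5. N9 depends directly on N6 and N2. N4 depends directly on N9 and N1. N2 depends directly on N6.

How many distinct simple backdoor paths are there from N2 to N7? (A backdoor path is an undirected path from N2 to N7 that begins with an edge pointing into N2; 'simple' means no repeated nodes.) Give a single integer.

A backdoor path from N2 to N7 is any simple undirected path whose first edge points into N2 (i.e. leaves N2 via a parent).
Parents of N2: {N6}.
Enumerating:
  P1: N2 <- N6 -> N1 <- N5 -> N7
  P2: N2 <- N6 -> N1 -> N4 <- N9 -> N7
  P3: N2 <- N6 -> N9 -> N7
  P4: N2 <- N6 -> N9 -> N4 <- N1 <- N5 -> N7
  P5: N2 <- N6 -> N7
That exhausts the simple backdoor paths. Count: 5.

5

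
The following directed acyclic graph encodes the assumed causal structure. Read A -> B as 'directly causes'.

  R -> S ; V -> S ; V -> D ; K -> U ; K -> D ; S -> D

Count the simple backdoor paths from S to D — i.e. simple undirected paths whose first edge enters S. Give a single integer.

A backdoor path from S to D is any simple undirected path whose first edge points into S (i.e. leaves S via a parent).
Parents of S: {R, V}.
Enumerating:
  P1: S <- V -> D
That exhausts the simple backdoor paths. Count: 1.

1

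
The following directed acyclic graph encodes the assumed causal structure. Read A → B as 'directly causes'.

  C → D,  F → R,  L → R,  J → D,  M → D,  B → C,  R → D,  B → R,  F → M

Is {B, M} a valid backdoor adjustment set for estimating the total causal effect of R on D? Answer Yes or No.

Backdoor paths from R to D (paths whose first edge points into R):
  P1: R <- B -> C -> D
  P2: R <- F -> M -> D
Condition 1 (no descendant of R in the set): holds — descendants of R are {D}; none are in {B, M}.
Condition 2 (every backdoor path blocked by {B, M}):
  P1: blocked at fork node B ∈ conditioning set.
  P2: blocked at chain node M ∈ conditioning set.
{B, M} satisfies the backdoor criterion.

Yes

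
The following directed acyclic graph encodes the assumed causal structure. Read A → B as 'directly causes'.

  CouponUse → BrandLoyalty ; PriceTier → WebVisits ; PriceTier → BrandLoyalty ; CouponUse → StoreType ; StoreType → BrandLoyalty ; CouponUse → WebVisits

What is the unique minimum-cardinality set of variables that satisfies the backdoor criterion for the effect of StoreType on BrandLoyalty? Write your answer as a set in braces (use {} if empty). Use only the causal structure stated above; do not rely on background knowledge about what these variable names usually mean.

{CouponUse}

Variables eligible for adjustment (non-descendants of StoreType, excluding StoreType and BrandLoyalty): {CouponUse, PriceTier, WebVisits}.
Backdoor paths from StoreType to BrandLoyalty:
  P1: StoreType <- CouponUse -> WebVisits <- PriceTier -> BrandLoyalty
  P2: StoreType <- CouponUse -> BrandLoyalty
The empty set is not sufficient: P2 (StoreType <- CouponUse -> BrandLoyalty) has no collider blocking it and no conditioned non-collider, so it is open.
Try {CouponUse}:
  P1: blocked at fork node CouponUse ∈ conditioning set.
  P2: blocked at fork node CouponUse ∈ conditioning set.
{CouponUse} contains no descendant of StoreType and blocks every backdoor path.
No other singleton works — e.g. {PriceTier} leaves P2 open — so {CouponUse} is the unique smallest valid adjustment set.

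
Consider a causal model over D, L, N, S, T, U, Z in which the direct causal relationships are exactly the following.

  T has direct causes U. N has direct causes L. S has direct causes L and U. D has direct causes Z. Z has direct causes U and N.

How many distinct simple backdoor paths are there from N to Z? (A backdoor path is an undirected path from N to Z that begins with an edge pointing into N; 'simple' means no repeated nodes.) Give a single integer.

1

A backdoor path from N to Z is any simple undirected path whose first edge points into N (i.e. leaves N via a parent).
Parents of N: {L}.
Enumerating:
  P1: N <- L -> S <- U -> Z
That exhausts the simple backdoor paths. Count: 1.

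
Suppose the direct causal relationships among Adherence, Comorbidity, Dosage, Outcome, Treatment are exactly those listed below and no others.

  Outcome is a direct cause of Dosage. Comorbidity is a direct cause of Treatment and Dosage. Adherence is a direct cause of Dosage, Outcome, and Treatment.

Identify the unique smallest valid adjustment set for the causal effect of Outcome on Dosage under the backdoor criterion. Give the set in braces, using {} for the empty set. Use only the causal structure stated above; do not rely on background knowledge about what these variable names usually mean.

Variables eligible for adjustment (non-descendants of Outcome, excluding Outcome and Dosage): {Adherence, Comorbidity, Treatment}.
Backdoor paths from Outcome to Dosage:
  P1: Outcome <- Adherence -> Dosage
  P2: Outcome <- Adherence -> Treatment <- Comorbidity -> Dosage
The empty set is not sufficient: P1 (Outcome <- Adherence -> Dosage) has no collider blocking it and no conditioned non-collider, so it is open.
Try {Adherence}:
  P1: blocked at fork node Adherence ∈ conditioning set.
  P2: blocked at fork node Adherence ∈ conditioning set.
{Adherence} contains no descendant of Outcome and blocks every backdoor path.
No other singleton works — e.g. {Comorbidity} leaves P1 open — so {Adherence} is the unique smallest valid adjustment set.

{Adherence}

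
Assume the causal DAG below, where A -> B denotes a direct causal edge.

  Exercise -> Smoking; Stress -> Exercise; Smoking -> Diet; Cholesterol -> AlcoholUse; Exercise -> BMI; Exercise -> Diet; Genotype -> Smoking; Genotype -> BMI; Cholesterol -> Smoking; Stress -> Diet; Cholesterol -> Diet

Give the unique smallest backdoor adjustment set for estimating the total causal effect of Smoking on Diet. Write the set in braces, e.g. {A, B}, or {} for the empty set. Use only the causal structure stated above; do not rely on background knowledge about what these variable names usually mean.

Variables eligible for adjustment (non-descendants of Smoking, excluding Smoking and Diet): {AlcoholUse, BMI, Cholesterol, Exercise, Genotype, Stress}.
Backdoor paths from Smoking to Diet:
  P1: Smoking <- Genotype -> BMI <- Exercise <- Stress -> Diet
  P2: Smoking <- Genotype -> BMI <- Exercise -> Diet
  P3: Smoking <- Exercise <- Stress -> Diet
  P4: Smoking <- Exercise -> Diet
  P5: Smoking <- Cholesterol -> Diet
The empty set is not sufficient: P3 (Smoking <- Exercise <- Stress -> Diet) has no collider blocking it and no conditioned non-collider, so it is open.
Try {Cholesterol, Exercise}:
  P1: blocked at collider BMI (neither it nor any descendant is in the conditioning set).
  P2: blocked at collider BMI (neither it nor any descendant is in the conditioning set).
  P3: blocked at chain node Exercise ∈ conditioning set.
  P4: blocked at fork node Exercise ∈ conditioning set.
  P5: blocked at fork node Cholesterol ∈ conditioning set.
{Cholesterol, Exercise} contains no descendant of Smoking and blocks every backdoor path.
Every element of {Cholesterol, Exercise} is needed (dropping Cholesterol leaves P5 open; dropping Exercise leaves P3 open), so no proper subset is valid.
Among all size-2 subsets of the eligible variables, only {Cholesterol, Exercise} blocks every backdoor path, so it is the unique smallest valid adjustment set.

{Cholesterol, Exercise}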